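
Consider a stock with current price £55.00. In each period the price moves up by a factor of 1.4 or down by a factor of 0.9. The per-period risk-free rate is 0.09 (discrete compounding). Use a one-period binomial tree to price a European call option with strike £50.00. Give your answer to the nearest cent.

£9.41

Risk-neutral probability p = (1 + 0.09 − 0.9)/(1.4 − 0.9) = 0.1900/0.5000 = 0.3800
Terminal stock prices: S_u = 77, S_d = 49.5
Terminal payoffs (S − K): max(27, 0) = 27, max(-0.5, 0) = 0
Node 0 (S = 55): V_0 = 1/1.09·[0.3800·27.0000 + 0.6200·0.0000] = 9.4128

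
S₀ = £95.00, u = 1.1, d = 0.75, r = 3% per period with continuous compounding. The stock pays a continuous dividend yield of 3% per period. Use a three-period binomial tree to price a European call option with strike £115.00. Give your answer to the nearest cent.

Per-period risk-free factor R = e^0.03 = 1.0305; dividend-adjusted growth = e^(0.03−0.03) = 1.0000.
Risk-neutral probability p = (1.0000 − 0.75)/(1.1 − 0.75) = 0.2500/0.3500 = 0.7143
Terminal stock prices: S_uuu = 126.4, S_uud = 86.21, S_udd = 58.78, S_ddd = 40.08
Terminal payoffs (S − K): max(11.45, 0) = 11.45, max(-28.79, 0) = 0, max(-56.22, 0) = 0, max(-74.92, 0) = 0
Node uu (S = 115): V_uu = e^(−0.03)·[0.7143·11.4450 + 0.2857·0.0000] = 7.9334
Node ud (S = 78.38): V_ud = e^(−0.03)·[0.7143·0.0000 + 0.2857·0.0000] = 0.0000
Node dd (S = 53.44): V_dd = e^(−0.03)·[0.7143·0.0000 + 0.2857·0.0000] = 0.0000
Node u (S = 104.5): V_u = e^(−0.03)·[0.7143·7.9334 + 0.2857·0.0000] = 5.4992
Node d (S = 71.25): V_d = e^(−0.03)·[0.7143·0.0000 + 0.2857·0.0000] = 0.0000
Node 0 (S = 95): V_0 = e^(−0.03)·[0.7143·5.4992 + 0.2857·0.0000] = 3.8119

£3.81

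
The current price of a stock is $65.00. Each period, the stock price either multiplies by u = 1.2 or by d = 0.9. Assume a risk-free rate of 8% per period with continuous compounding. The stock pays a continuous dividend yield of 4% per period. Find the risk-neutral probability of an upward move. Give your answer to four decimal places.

Per-period risk-free factor R = e^0.08 = 1.0833; dividend-adjusted growth = e^(0.08−0.04) = 1.0408.
Risk-neutral probability p = (1.0408 − 0.9)/(1.2 − 0.9) = 0.1408/0.3000 = 0.4694

p = 0.4694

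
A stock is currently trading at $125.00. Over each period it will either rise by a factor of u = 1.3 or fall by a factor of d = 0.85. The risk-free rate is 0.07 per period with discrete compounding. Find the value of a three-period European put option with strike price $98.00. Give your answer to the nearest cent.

$2.31

Risk-neutral probability p = (1 + 0.07 − 0.85)/(1.3 − 0.85) = 0.2200/0.4500 = 0.4889
Terminal stock prices: S_uuu = 274.6, S_uud = 179.6, S_udd = 117.4, S_ddd = 76.77
Terminal payoffs (K − S): max(-176.6, 0) = 0, max(-81.56, 0) = 0, max(-19.41, 0) = 0, max(21.23, 0) = 21.23
Node uu (S = 211.3): V_uu = 1/1.07·[0.4889·0.0000 + 0.5111·0.0000] = 0.0000
Node ud (S = 138.1): V_ud = 1/1.07·[0.4889·0.0000 + 0.5111·0.0000] = 0.0000
Node dd (S = 90.31): V_dd = 1/1.07·[0.4889·0.0000 + 0.5111·21.2344] = 10.1431
Node u (S = 162.5): V_u = 1/1.07·[0.4889·0.0000 + 0.5111·0.0000] = 0.0000
Node d (S = 106.2): V_d = 1/1.07·[0.4889·0.0000 + 0.5111·10.1431] = 4.8451
Node 0 (S = 125): V_0 = 1/1.07·[0.4889·0.0000 + 0.5111·4.8451] = 2.3144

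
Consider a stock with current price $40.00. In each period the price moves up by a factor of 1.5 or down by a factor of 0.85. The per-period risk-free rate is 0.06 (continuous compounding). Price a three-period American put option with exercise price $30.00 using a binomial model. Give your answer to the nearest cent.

Risk-neutral probability p = (e^0.06 − 0.85)/(1.5 − 0.85) = 0.2118/0.6500 = 0.3259
Terminal stock prices: S_uuu = 135, S_uud = 76.5, S_udd = 43.35, S_ddd = 24.56
Terminal payoffs (K − S): max(-105, 0) = 0, max(-46.5, 0) = 0, max(-13.35, 0) = 0, max(5.435, 0) = 5.435
Node uu (S = 90): continuation = e^(−0.06)·[0.3259·0.0000 + 0.6741·0.0000] = 0.0000; exercise value = 0.0000 ≤ continuation, so V_uu = 0.0000
Node ud (S = 51): continuation = e^(−0.06)·[0.3259·0.0000 + 0.6741·0.0000] = 0.0000; exercise value = 0.0000 ≤ continuation, so V_ud = 0.0000
Node dd (S = 28.9): continuation = e^(−0.06)·[0.3259·0.0000 + 0.6741·5.4350] = 3.4504; exercise value = 1.1000 ≤ continuation, so V_dd = 3.4504
Node u (S = 60): continuation = e^(−0.06)·[0.3259·0.0000 + 0.6741·0.0000] = 0.0000; exercise value = 0.0000 ≤ continuation, so V_u = 0.0000
Node d (S = 34): continuation = e^(−0.06)·[0.3259·0.0000 + 0.6741·3.4504] = 2.1904; exercise value = 0.0000 ≤ continuation, so V_d = 2.1904
Node 0 (S = 40): continuation = e^(−0.06)·[0.3259·0.0000 + 0.6741·2.1904] = 1.3906; exercise value = 0.0000 ≤ continuation, so V_0 = 1.3906

$1.39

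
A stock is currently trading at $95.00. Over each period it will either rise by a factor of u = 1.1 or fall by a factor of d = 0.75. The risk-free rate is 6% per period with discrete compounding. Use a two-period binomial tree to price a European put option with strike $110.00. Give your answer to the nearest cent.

$6.36

Risk-neutral probability p = (1 + 0.06 − 0.75)/(1.1 − 0.75) = 0.3100/0.3500 = 0.8857
Terminal stock prices: S_uu = 115, S_ud = 78.38, S_dd = 53.44
Terminal payoffs (K − S): max(-4.95, 0) = 0, max(31.62, 0) = 31.62, max(56.56, 0) = 56.56
Node u (S = 104.5): V_u = 1/1.06·[0.8857·0.0000 + 0.1143·31.6250] = 3.4097
Node d (S = 71.25): V_d = 1/1.06·[0.8857·31.6250 + 0.1143·56.5625] = 32.5236
Node 0 (S = 95): V_0 = 1/1.06·[0.8857·3.4097 + 0.1143·32.5236] = 6.3557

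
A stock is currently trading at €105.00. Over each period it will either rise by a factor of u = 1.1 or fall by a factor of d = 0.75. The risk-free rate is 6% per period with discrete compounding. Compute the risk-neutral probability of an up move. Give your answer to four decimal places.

Risk-neutral probability p = (1 + 0.06 − 0.75)/(1.1 − 0.75) = 0.3100/0.3500 = 0.8857

p = 0.8857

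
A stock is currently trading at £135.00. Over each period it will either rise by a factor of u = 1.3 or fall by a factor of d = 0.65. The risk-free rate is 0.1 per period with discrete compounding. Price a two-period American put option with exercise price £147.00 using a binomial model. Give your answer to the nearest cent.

Risk-neutral probability p = (1 + 0.1 − 0.65)/(1.3 − 0.65) = 0.4500/0.6500 = 0.6923
Terminal stock prices: S_uu = 228.2, S_ud = 114.1, S_dd = 57.04
Terminal payoffs (K − S): max(-81.15, 0) = 0, max(32.92, 0) = 32.92, max(89.96, 0) = 89.96
Node u (S = 175.5): continuation = 1/1.1·[0.6923·0.0000 + 0.3077·32.9250] = 9.2098; exercise value = 0.0000 ≤ continuation, so V_u = 9.2098
Node d (S = 87.75): continuation = 1/1.1·[0.6923·32.9250 + 0.3077·89.9625] = 45.8864; exercise value = 59.2500 > continuation, so V_d = 59.2500 (exercise)
Node 0 (S = 135): continuation = 1/1.1·[0.6923·9.2098 + 0.3077·59.2500] = 22.3698; exercise value = 12.0000 ≤ continuation, so V_0 = 22.3698

£22.37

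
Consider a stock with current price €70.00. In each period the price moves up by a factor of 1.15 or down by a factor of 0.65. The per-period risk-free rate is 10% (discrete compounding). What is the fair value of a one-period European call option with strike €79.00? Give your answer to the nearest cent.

Risk-neutral probability p = (1 + 0.1 − 0.65)/(1.15 − 0.65) = 0.4500/0.5000 = 0.9000
Terminal stock prices: S_u = 80.5, S_d = 45.5
Terminal payoffs (S − K): max(1.5, 0) = 1.5, max(-33.5, 0) = 0
Node 0 (S = 70): V_0 = 1/1.1·[0.9000·1.5000 + 0.1000·0.0000] = 1.2273

€1.23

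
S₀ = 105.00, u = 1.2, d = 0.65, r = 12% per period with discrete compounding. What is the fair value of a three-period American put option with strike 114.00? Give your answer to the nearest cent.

Risk-neutral probability p = (1 + 0.12 − 0.65)/(1.2 − 0.65) = 0.4700/0.5500 = 0.8545
Terminal stock prices: S_uuu = 181.4, S_uud = 98.28, S_udd = 53.24, S_ddd = 28.84
Terminal payoffs (K − S): max(-67.44, 0) = 0, max(15.72, 0) = 15.72, max(60.76, 0) = 60.76, max(85.16, 0) = 85.16
Node uu (S = 151.2): continuation = 1/1.12·[0.8545·0.0000 + 0.1455·15.7200] = 2.0416; exercise value = 0.0000 ≤ continuation, so V_uu = 2.0416
Node ud (S = 81.9): continuation = 1/1.12·[0.8545·15.7200 + 0.1455·60.7650] = 19.8857; exercise value = 32.1000 > continuation, so V_ud = 32.1000 (exercise)
Node dd (S = 44.36): continuation = 1/1.12·[0.8545·60.7650 + 0.1455·85.1644] = 57.4232; exercise value = 69.6375 > continuation, so V_dd = 69.6375 (exercise)
Node u (S = 126): continuation = 1/1.12·[0.8545·2.0416 + 0.1455·32.1000] = 5.7265; exercise value = 0.0000 ≤ continuation, so V_u = 5.7265
Node d (S = 68.25): continuation = 1/1.12·[0.8545·32.1000 + 0.1455·69.6375] = 33.5357; exercise value = 45.7500 > continuation, so V_d = 45.7500 (exercise)
Node 0 (S = 105): continuation = 1/1.12·[0.8545·5.7265 + 0.1455·45.7500] = 10.3108; exercise value = 9.0000 ≤ continuation, so V_0 = 10.3108

10.31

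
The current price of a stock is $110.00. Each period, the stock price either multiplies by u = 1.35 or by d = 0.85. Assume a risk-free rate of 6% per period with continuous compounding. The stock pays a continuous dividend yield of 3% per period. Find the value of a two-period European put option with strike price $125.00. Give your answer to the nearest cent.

Per-period risk-free factor R = e^0.06 = 1.0618; dividend-adjusted growth = e^(0.06−0.03) = 1.0305.
Risk-neutral probability p = (1.0305 − 0.85)/(1.35 − 0.85) = 0.1805/0.5000 = 0.3609
Terminal stock prices: S_uu = 200.5, S_ud = 126.2, S_dd = 79.47
Terminal payoffs (K − S): max(-75.48, 0) = 0, max(-1.225, 0) = 0, max(45.53, 0) = 45.53
Node u (S = 148.5): V_u = e^(−0.06)·[0.3609·0.0000 + 0.6391·0.0000] = 0.0000
Node d (S = 93.5): V_d = e^(−0.06)·[0.3609·0.0000 + 0.6391·45.5250] = 27.4003
Node 0 (S = 110): V_0 = e^(−0.06)·[0.3609·0.0000 + 0.6391·27.4003] = 16.4915

$16.49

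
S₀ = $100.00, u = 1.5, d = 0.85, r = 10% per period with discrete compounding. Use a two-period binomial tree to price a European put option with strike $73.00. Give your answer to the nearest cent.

$0.23

Risk-neutral probability p = (1 + 0.1 − 0.85)/(1.5 − 0.85) = 0.2500/0.6500 = 0.3846
Terminal stock prices: S_uu = 225, S_ud = 127.5, S_dd = 72.25
Terminal payoffs (K − S): max(-152, 0) = 0, max(-54.5, 0) = 0, max(0.75, 0) = 0.75
Node u (S = 150): V_u = 1/1.1·[0.3846·0.0000 + 0.6154·0.0000] = 0.0000
Node d (S = 85): V_d = 1/1.1·[0.3846·0.0000 + 0.6154·0.7500] = 0.4196
Node 0 (S = 100): V_0 = 1/1.1·[0.3846·0.0000 + 0.6154·0.4196] = 0.2347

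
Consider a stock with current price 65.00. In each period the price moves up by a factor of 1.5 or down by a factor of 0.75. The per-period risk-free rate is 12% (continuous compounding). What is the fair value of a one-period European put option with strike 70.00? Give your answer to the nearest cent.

9.36

Risk-neutral probability p = (e^0.12 − 0.75)/(1.5 − 0.75) = 0.3775/0.7500 = 0.5033
Terminal stock prices: S_u = 97.5, S_d = 48.75
Terminal payoffs (K − S): max(-27.5, 0) = 0, max(21.25, 0) = 21.25
Node 0 (S = 65): V_0 = e^(−0.12)·[0.5033·0.0000 + 0.4967·21.2500] = 9.3608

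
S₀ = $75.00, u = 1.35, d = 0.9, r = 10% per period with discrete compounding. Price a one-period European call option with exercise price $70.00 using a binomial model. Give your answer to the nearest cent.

Risk-neutral probability p = (1 + 0.1 − 0.9)/(1.35 − 0.9) = 0.2000/0.4500 = 0.4444
Terminal stock prices: S_u = 101.2, S_d = 67.5
Terminal payoffs (S − K): max(31.25, 0) = 31.25, max(-2.5, 0) = 0
Node 0 (S = 75): V_0 = 1/1.1·[0.4444·31.2500 + 0.5556·0.0000] = 12.6263

$12.63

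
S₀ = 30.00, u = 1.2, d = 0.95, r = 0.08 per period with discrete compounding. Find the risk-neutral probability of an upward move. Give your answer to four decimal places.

p = 0.5200

Risk-neutral probability p = (1 + 0.08 − 0.95)/(1.2 − 0.95) = 0.1300/0.2500 = 0.5200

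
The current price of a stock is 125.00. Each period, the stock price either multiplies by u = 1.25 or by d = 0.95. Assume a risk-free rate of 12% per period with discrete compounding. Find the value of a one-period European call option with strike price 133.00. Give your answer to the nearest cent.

Risk-neutral probability p = (1 + 0.12 − 0.95)/(1.25 − 0.95) = 0.1700/0.3000 = 0.5667
Terminal stock prices: S_u = 156.2, S_d = 118.8
Terminal payoffs (S − K): max(23.25, 0) = 23.25, max(-14.25, 0) = 0
Node 0 (S = 125): V_0 = 1/1.12·[0.5667·23.2500 + 0.4333·0.0000] = 11.7634

11.76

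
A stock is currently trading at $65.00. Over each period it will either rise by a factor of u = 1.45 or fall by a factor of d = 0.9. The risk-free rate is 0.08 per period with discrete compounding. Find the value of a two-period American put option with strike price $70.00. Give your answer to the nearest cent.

$7.16

Risk-neutral probability p = (1 + 0.08 − 0.9)/(1.45 − 0.9) = 0.1800/0.5500 = 0.3273
Terminal stock prices: S_uu = 136.7, S_ud = 84.83, S_dd = 52.65
Terminal payoffs (K − S): max(-66.66, 0) = 0, max(-14.83, 0) = 0, max(17.35, 0) = 17.35
Node u (S = 94.25): continuation = 1/1.08·[0.3273·0.0000 + 0.6727·0.0000] = 0.0000; exercise value = 0.0000 ≤ continuation, so V_u = 0.0000
Node d (S = 58.5): continuation = 1/1.08·[0.3273·0.0000 + 0.6727·17.3500] = 10.8072; exercise value = 11.5000 > continuation, so V_d = 11.5000 (exercise)
Node 0 (S = 65): continuation = 1/1.08·[0.3273·0.0000 + 0.6727·11.5000] = 7.1633; exercise value = 5.0000 ≤ continuation, so V_0 = 7.1633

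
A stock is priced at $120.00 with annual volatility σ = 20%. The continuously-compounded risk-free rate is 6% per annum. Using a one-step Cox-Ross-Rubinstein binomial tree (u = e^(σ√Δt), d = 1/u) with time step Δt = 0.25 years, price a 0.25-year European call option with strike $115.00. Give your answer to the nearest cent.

$9.55

CRR parameters: u = e^(σ√Δt) = e^(0.2·√0.25) = 1.1052, d = 1/u = 0.9048
Per-period rate: rΔt = 0.06·0.25 = 0.015, so R = e^0.015 = 1.0151
Risk-neutral probability p = (e^0.015 − 0.9048)/(1.1052 − 0.9048) = 0.1103/0.2003 = 0.5505
Terminal stock prices: S_u = 132.6, S_d = 108.6
Terminal payoffs (S − K): max(17.62, 0) = 17.62, max(-6.42, 0) = 0
Node 0 (S = 120): V_0 = e^(−0.015)·[0.5505·17.6205 + 0.4495·0.0000] = 9.5550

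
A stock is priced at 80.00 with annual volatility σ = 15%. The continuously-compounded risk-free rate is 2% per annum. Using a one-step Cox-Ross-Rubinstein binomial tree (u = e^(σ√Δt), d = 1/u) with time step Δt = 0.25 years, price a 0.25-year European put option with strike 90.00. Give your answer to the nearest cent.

9.55

CRR parameters: u = e^(σ√Δt) = e^(0.15·√0.25) = 1.0779, d = 1/u = 0.9277
Per-period rate: rΔt = 0.02·0.25 = 0.005, so R = e^0.005 = 1.0050
Risk-neutral probability p = (e^0.005 − 0.9277)/(1.0779 − 0.9277) = 0.0773/0.1501 = 0.5146
Terminal stock prices: S_u = 86.23, S_d = 74.22
Terminal payoffs (K − S): max(3.769, 0) = 3.769, max(15.78, 0) = 15.78
Node 0 (S = 80): V_0 = e^(−0.005)·[0.5146·3.7693 + 0.4854·15.7805] = 9.5511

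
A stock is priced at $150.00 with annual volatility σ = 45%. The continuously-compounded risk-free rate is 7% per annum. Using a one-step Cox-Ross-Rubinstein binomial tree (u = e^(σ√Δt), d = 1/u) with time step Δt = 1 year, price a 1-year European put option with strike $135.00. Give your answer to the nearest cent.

$19.55

CRR parameters: u = e^(σ√Δt) = e^(0.45·√1) = 1.5683, d = 1/u = 0.6376
Per-period rate: rΔt = 0.07·1 = 0.07, so R = e^0.07 = 1.0725
Risk-neutral probability p = (e^0.07 − 0.6376)/(1.5683 − 0.6376) = 0.4349/0.9307 = 0.4673
Terminal stock prices: S_u = 235.2, S_d = 95.64
Terminal payoffs (K − S): max(-100.2, 0) = 0, max(39.36, 0) = 39.36
Node 0 (S = 150): V_0 = e^(−0.07)·[0.4673·0.0000 + 0.5327·39.3558] = 19.5486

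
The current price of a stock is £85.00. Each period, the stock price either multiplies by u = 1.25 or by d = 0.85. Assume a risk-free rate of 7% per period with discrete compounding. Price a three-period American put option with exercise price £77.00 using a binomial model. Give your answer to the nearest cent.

£2.80

Risk-neutral probability p = (1 + 0.07 − 0.85)/(1.25 − 0.85) = 0.2200/0.4000 = 0.5500
Terminal stock prices: S_uuu = 166, S_uud = 112.9, S_udd = 76.77, S_ddd = 52.2
Terminal payoffs (K − S): max(-89.02, 0) = 0, max(-35.89, 0) = 0, max(0.2344, 0) = 0.2344, max(24.8, 0) = 24.8
Node uu (S = 132.8): continuation = 1/1.07·[0.5500·0.0000 + 0.4500·0.0000] = 0.0000; exercise value = 0.0000 ≤ continuation, so V_uu = 0.0000
Node ud (S = 90.31): continuation = 1/1.07·[0.5500·0.0000 + 0.4500·0.2344] = 0.0986; exercise value = 0.0000 ≤ continuation, so V_ud = 0.0986
Node dd (S = 61.41): continuation = 1/1.07·[0.5500·0.2344 + 0.4500·24.7994] = 10.5501; exercise value = 15.5875 > continuation, so V_dd = 15.5875 (exercise)
Node u (S = 106.2): continuation = 1/1.07·[0.5500·0.0000 + 0.4500·0.0986] = 0.0415; exercise value = 0.0000 ≤ continuation, so V_u = 0.0415
Node d (S = 72.25): continuation = 1/1.07·[0.5500·0.0986 + 0.4500·15.5875] = 6.6062; exercise value = 4.7500 ≤ continuation, so V_d = 6.6062
Node 0 (S = 85): continuation = 1/1.07·[0.5500·0.0415 + 0.4500·6.6062] = 2.7996; exercise value = 0.0000 ≤ continuation, so V_0 = 2.7996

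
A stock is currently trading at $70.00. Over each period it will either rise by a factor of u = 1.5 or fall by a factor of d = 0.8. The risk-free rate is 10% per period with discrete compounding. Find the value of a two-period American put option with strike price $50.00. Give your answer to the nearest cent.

$1.40

Risk-neutral probability p = (1 + 0.1 − 0.8)/(1.5 − 0.8) = 0.3000/0.7000 = 0.4286
Terminal stock prices: S_uu = 157.5, S_ud = 84, S_dd = 44.8
Terminal payoffs (K − S): max(-107.5, 0) = 0, max(-34, 0) = 0, max(5.2, 0) = 5.2
Node u (S = 105): continuation = 1/1.1·[0.4286·0.0000 + 0.5714·0.0000] = 0.0000; exercise value = 0.0000 ≤ continuation, so V_u = 0.0000
Node d (S = 56): continuation = 1/1.1·[0.4286·0.0000 + 0.5714·5.2000] = 2.7013; exercise value = 0.0000 ≤ continuation, so V_d = 2.7013
Node 0 (S = 70): continuation = 1/1.1·[0.4286·0.0000 + 0.5714·2.7013] = 1.4033; exercise value = 0.0000 ≤ continuation, so V_0 = 1.4033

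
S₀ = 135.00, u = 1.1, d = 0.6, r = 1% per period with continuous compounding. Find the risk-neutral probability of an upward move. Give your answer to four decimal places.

p = 0.8201

Risk-neutral probability p = (e^0.01 − 0.6)/(1.1 − 0.6) = 0.4101/0.5000 = 0.8201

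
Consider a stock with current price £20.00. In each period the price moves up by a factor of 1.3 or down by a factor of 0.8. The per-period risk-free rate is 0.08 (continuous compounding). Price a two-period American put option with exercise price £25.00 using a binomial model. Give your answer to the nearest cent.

£5.00

Risk-neutral probability p = (e^0.08 − 0.8)/(1.3 − 0.8) = 0.2833/0.5000 = 0.5666
Terminal stock prices: S_uu = 33.8, S_ud = 20.8, S_dd = 12.8
Terminal payoffs (K − S): max(-8.8, 0) = 0, max(4.2, 0) = 4.2, max(12.2, 0) = 12.2
Node u (S = 26): continuation = e^(−0.08)·[0.5666·0.0000 + 0.4334·4.2000] = 1.6804; exercise value = 0.0000 ≤ continuation, so V_u = 1.6804
Node d (S = 16): continuation = e^(−0.08)·[0.5666·4.2000 + 0.4334·12.2000] = 7.0779; exercise value = 9.0000 > continuation, so V_d = 9.0000 (exercise)
Node 0 (S = 20): continuation = e^(−0.08)·[0.5666·1.6804 + 0.4334·9.0000] = 4.4798; exercise value = 5.0000 > continuation, so V_0 = 5.0000 (exercise)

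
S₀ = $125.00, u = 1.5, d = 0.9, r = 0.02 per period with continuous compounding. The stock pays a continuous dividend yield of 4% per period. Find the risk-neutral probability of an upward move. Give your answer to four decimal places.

p = 0.1337

Per-period risk-free factor R = e^0.02 = 1.0202; dividend-adjusted growth = e^(0.02−0.04) = 0.9802.
Risk-neutral probability p = (0.9802 − 0.9)/(1.5 − 0.9) = 0.0802/0.6000 = 0.1337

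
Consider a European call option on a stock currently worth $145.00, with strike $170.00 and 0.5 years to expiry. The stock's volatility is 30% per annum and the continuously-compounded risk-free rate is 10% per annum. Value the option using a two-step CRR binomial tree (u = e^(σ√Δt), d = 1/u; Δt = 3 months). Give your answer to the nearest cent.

CRR parameters: u = e^(σ√Δt) = e^(0.3·√0.25) = 1.1618, d = 1/u = 0.8607
Per-period rate: rΔt = 0.1·0.25 = 0.025, so R = e^0.025 = 1.0253
Risk-neutral probability p = (e^0.025 − 0.8607)/(1.1618 − 0.8607) = 0.1646/0.3011 = 0.5466
Terminal stock prices: S_uu = 195.7, S_ud = 145, S_dd = 107.4
Terminal payoffs (S − K): max(25.73, 0) = 25.73, max(-25, 0) = 0, max(-62.58, 0) = 0
Node u (S = 168.5): V_u = e^(−0.025)·[0.5466·25.7295 + 0.4534·0.0000] = 13.7175
Node d (S = 124.8): V_d = e^(−0.025)·[0.5466·0.0000 + 0.4534·0.0000] = 0.0000
Node 0 (S = 145): V_0 = e^(−0.025)·[0.5466·13.7175 + 0.4534·0.0000] = 7.3134

$7.31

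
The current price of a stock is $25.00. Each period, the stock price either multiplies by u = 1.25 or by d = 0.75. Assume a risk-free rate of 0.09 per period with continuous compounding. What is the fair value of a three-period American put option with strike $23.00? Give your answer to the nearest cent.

Risk-neutral probability p = (e^0.09 − 0.75)/(1.25 − 0.75) = 0.3442/0.5000 = 0.6883
Terminal stock prices: S_uuu = 48.83, S_uud = 29.3, S_udd = 17.58, S_ddd = 10.55
Terminal payoffs (K − S): max(-25.83, 0) = 0, max(-6.297, 0) = 0, max(5.422, 0) = 5.422, max(12.45, 0) = 12.45
Node uu (S = 39.06): continuation = e^(−0.09)·[0.6883·0.0000 + 0.3117·0.0000] = 0.0000; exercise value = 0.0000 ≤ continuation, so V_uu = 0.0000
Node ud (S = 23.44): continuation = e^(−0.09)·[0.6883·0.0000 + 0.3117·5.4219] = 1.5443; exercise value = 0.0000 ≤ continuation, so V_ud = 1.5443
Node dd (S = 14.06): continuation = e^(−0.09)·[0.6883·5.4219 + 0.3117·12.4531] = 6.9579; exercise value = 8.9375 > continuation, so V_dd = 8.9375 (exercise)
Node u (S = 31.25): continuation = e^(−0.09)·[0.6883·0.0000 + 0.3117·1.5443] = 0.4399; exercise value = 0.0000 ≤ continuation, so V_u = 0.4399
Node d (S = 18.75): continuation = e^(−0.09)·[0.6883·1.5443 + 0.3117·8.9375] = 3.5172; exercise value = 4.2500 > continuation, so V_d = 4.2500 (exercise)
Node 0 (S = 25): continuation = e^(−0.09)·[0.6883·0.4399 + 0.3117·4.2500] = 1.4872; exercise value = 0.0000 ≤ continuation, so V_0 = 1.4872

$1.49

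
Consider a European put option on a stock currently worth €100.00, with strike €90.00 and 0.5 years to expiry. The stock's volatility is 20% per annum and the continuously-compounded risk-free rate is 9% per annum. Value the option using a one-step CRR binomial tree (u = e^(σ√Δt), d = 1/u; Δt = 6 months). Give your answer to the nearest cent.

€1.14

CRR parameters: u = e^(σ√Δt) = e^(0.2·√0.5) = 1.1519, d = 1/u = 0.8681
Per-period rate: rΔt = 0.09·0.5 = 0.045, so R = e^0.045 = 1.0460
Risk-neutral probability p = (e^0.045 − 0.8681)/(1.1519 − 0.8681) = 0.1779/0.2838 = 0.6269
Terminal stock prices: S_u = 115.2, S_d = 86.81
Terminal payoffs (K − S): max(-25.19, 0) = 0, max(3.188, 0) = 3.188
Node 0 (S = 100): V_0 = e^(−0.045)·[0.6269·0.0000 + 0.3731·3.1877] = 1.1370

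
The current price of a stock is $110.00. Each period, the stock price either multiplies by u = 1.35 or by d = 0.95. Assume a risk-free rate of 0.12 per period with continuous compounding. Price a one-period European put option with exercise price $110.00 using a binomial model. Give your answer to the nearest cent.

$2.71

Risk-neutral probability p = (e^0.12 − 0.95)/(1.35 − 0.95) = 0.1775/0.4000 = 0.4437
Terminal stock prices: S_u = 148.5, S_d = 104.5
Terminal payoffs (K − S): max(-38.5, 0) = 0, max(5.5, 0) = 5.5
Node 0 (S = 110): V_0 = e^(−0.12)·[0.4437·0.0000 + 0.5563·5.5000] = 2.7135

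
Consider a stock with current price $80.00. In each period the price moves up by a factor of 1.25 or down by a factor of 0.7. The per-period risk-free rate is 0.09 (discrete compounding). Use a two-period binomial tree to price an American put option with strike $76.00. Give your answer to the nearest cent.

$6.38

Risk-neutral probability p = (1 + 0.09 − 0.7)/(1.25 − 0.7) = 0.3900/0.5500 = 0.7091
Terminal stock prices: S_uu = 125, S_ud = 70, S_dd = 39.2
Terminal payoffs (K − S): max(-49, 0) = 0, max(6, 0) = 6, max(36.8, 0) = 36.8
Node u (S = 100): continuation = 1/1.09·[0.7091·0.0000 + 0.2909·6.0000] = 1.6013; exercise value = 0.0000 ≤ continuation, so V_u = 1.6013
Node d (S = 56): continuation = 1/1.09·[0.7091·6.0000 + 0.2909·36.8000] = 13.7248; exercise value = 20.0000 > continuation, so V_d = 20.0000 (exercise)
Node 0 (S = 80): continuation = 1/1.09·[0.7091·1.6013 + 0.2909·20.0000] = 6.3795; exercise value = 0.0000 ≤ continuation, so V_0 = 6.3795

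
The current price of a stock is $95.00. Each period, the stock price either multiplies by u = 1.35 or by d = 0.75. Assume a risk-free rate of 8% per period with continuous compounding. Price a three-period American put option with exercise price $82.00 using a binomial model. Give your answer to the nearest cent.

$6.51

Risk-neutral probability p = (e^0.08 − 0.75)/(1.35 − 0.75) = 0.3333/0.6000 = 0.5555
Terminal stock prices: S_uuu = 233.7, S_uud = 129.9, S_udd = 72.14, S_ddd = 40.08
Terminal payoffs (K − S): max(-151.7, 0) = 0, max(-47.85, 0) = 0, max(9.859, 0) = 9.859, max(41.92, 0) = 41.92
Node uu (S = 173.1): continuation = e^(−0.08)·[0.5555·0.0000 + 0.4445·0.0000] = 0.0000; exercise value = 0.0000 ≤ continuation, so V_uu = 0.0000
Node ud (S = 96.19): continuation = e^(−0.08)·[0.5555·0.0000 + 0.4445·9.8594] = 4.0457; exercise value = 0.0000 ≤ continuation, so V_ud = 4.0457
Node dd (S = 53.44): continuation = e^(−0.08)·[0.5555·9.8594 + 0.4445·41.9219] = 22.2580; exercise value = 28.5625 > continuation, so V_dd = 28.5625 (exercise)
Node u (S = 128.2): continuation = e^(−0.08)·[0.5555·0.0000 + 0.4445·4.0457] = 1.6602; exercise value = 0.0000 ≤ continuation, so V_u = 1.6602
Node d (S = 71.25): continuation = e^(−0.08)·[0.5555·4.0457 + 0.4445·28.5625] = 13.7950; exercise value = 10.7500 ≤ continuation, so V_d = 13.7950
Node 0 (S = 95): continuation = e^(−0.08)·[0.5555·1.6602 + 0.4445·13.7950] = 6.5120; exercise value = 0.0000 ≤ continuation, so V_0 = 6.5120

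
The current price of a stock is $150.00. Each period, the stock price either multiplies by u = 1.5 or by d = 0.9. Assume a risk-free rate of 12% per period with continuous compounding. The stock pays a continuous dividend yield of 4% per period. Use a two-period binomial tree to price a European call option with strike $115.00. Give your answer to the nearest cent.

$48.01

Per-period risk-free factor R = e^0.12 = 1.1275; dividend-adjusted growth = e^(0.12−0.04) = 1.0833.
Risk-neutral probability p = (1.0833 − 0.9)/(1.5 − 0.9) = 0.1833/0.6000 = 0.3055
Terminal stock prices: S_uu = 337.5, S_ud = 202.5, S_dd = 121.5
Terminal payoffs (S − K): max(222.5, 0) = 222.5, max(87.5, 0) = 87.5, max(6.5, 0) = 6.5
Node u (S = 225): V_u = e^(−0.12)·[0.3055·222.5000 + 0.6945·87.5000] = 114.1818
Node d (S = 135): V_d = e^(−0.12)·[0.3055·87.5000 + 0.6945·6.5000] = 27.7107
Node 0 (S = 150): V_0 = e^(−0.12)·[0.3055·114.1818 + 0.6945·27.7107] = 48.0052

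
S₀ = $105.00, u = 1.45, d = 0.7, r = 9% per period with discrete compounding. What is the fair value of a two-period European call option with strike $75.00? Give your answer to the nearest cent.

Risk-neutral probability p = (1 + 0.09 − 0.7)/(1.45 − 0.7) = 0.3900/0.7500 = 0.5200
Terminal stock prices: S_uu = 220.8, S_ud = 106.6, S_dd = 51.45
Terminal payoffs (S − K): max(145.8, 0) = 145.8, max(31.57, 0) = 31.57, max(-23.55, 0) = 0
Node u (S = 152.2): V_u = 1/1.09·[0.5200·145.7625 + 0.4800·31.5750] = 83.4427
Node d (S = 73.5): V_d = 1/1.09·[0.5200·31.5750 + 0.4800·0.0000] = 15.0633
Node 0 (S = 105): V_0 = 1/1.09·[0.5200·83.4427 + 0.4800·15.0633] = 46.4409

$46.44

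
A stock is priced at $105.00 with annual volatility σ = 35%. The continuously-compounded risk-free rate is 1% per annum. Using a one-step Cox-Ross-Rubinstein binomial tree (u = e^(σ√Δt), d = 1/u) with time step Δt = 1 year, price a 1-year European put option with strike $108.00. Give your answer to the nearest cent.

CRR parameters: u = e^(σ√Δt) = e^(0.35·√1) = 1.4191, d = 1/u = 0.7047
Per-period rate: rΔt = 0.01·1 = 0.01, so R = e^0.01 = 1.0101
Risk-neutral probability p = (e^0.01 − 0.7047)/(1.4191 − 0.7047) = 0.3054/0.7144 = 0.4275
Terminal stock prices: S_u = 149, S_d = 73.99
Terminal payoffs (K − S): max(-41, 0) = 0, max(34.01, 0) = 34.01
Node 0 (S = 105): V_0 = e^(−0.01)·[0.4275·0.0000 + 0.5725·34.0078] = 19.2774

$19.28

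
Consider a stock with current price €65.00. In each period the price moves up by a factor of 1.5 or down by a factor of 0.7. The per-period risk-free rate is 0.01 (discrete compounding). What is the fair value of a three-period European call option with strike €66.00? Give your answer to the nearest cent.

Risk-neutral probability p = (1 + 0.01 − 0.7)/(1.5 − 0.7) = 0.3100/0.8000 = 0.3875
Terminal stock prices: S_uuu = 219.4, S_uud = 102.4, S_udd = 47.77, S_ddd = 22.29
Terminal payoffs (S − K): max(153.4, 0) = 153.4, max(36.38, 0) = 36.38, max(-18.23, 0) = 0, max(-43.71, 0) = 0
Node uu (S = 146.2): V_uu = 1/1.01·[0.3875·153.3750 + 0.6125·36.3750] = 80.9035
Node ud (S = 68.25): V_ud = 1/1.01·[0.3875·36.3750 + 0.6125·0.0000] = 13.9558
Node dd (S = 31.85): V_dd = 1/1.01·[0.3875·0.0000 + 0.6125·0.0000] = 0.0000
Node u (S = 97.5): V_u = 1/1.01·[0.3875·80.9035 + 0.6125·13.9558] = 39.5030
Node d (S = 45.5): V_d = 1/1.01·[0.3875·13.9558 + 0.6125·0.0000] = 5.3543
Node 0 (S = 65): V_0 = 1/1.01·[0.3875·39.5030 + 0.6125·5.3543] = 18.4029

€18.40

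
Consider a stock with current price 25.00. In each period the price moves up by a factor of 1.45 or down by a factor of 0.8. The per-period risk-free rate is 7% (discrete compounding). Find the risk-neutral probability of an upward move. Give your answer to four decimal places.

p = 0.4154

Risk-neutral probability p = (1 + 0.07 − 0.8)/(1.45 − 0.8) = 0.2700/0.6500 = 0.4154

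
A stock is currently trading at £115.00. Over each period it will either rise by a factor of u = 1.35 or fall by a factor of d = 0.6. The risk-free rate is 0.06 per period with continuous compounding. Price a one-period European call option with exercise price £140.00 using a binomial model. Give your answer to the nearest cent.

Risk-neutral probability p = (e^0.06 − 0.6)/(1.35 − 0.6) = 0.4618/0.7500 = 0.6158
Terminal stock prices: S_u = 155.2, S_d = 69
Terminal payoffs (S − K): max(15.25, 0) = 15.25, max(-71, 0) = 0
Node 0 (S = 115): V_0 = e^(−0.06)·[0.6158·15.2500 + 0.3842·0.0000] = 8.8438

£8.84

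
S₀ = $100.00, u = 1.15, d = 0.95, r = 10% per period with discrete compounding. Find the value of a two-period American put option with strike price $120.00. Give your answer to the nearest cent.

$20.00

Risk-neutral probability p = (1 + 0.1 − 0.95)/(1.15 − 0.95) = 0.1500/0.2000 = 0.7500
Terminal stock prices: S_uu = 132.2, S_ud = 109.2, S_dd = 90.25
Terminal payoffs (K − S): max(-12.25, 0) = 0, max(10.75, 0) = 10.75, max(29.75, 0) = 29.75
Node u (S = 115): continuation = 1/1.1·[0.7500·0.0000 + 0.2500·10.7500] = 2.4432; exercise value = 5.0000 > continuation, so V_u = 5.0000 (exercise)
Node d (S = 95): continuation = 1/1.1·[0.7500·10.7500 + 0.2500·29.7500] = 14.0909; exercise value = 25.0000 > continuation, so V_d = 25.0000 (exercise)
Node 0 (S = 100): continuation = 1/1.1·[0.7500·5.0000 + 0.2500·25.0000] = 9.0909; exercise value = 20.0000 > continuation, so V_0 = 20.0000 (exercise)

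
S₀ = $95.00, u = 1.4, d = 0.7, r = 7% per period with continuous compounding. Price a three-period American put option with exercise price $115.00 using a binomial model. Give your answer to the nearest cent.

Risk-neutral probability p = (e^0.07 − 0.7)/(1.4 − 0.7) = 0.3725/0.7000 = 0.5322
Terminal stock prices: S_uuu = 260.7, S_uud = 130.3, S_udd = 65.17, S_ddd = 32.58
Terminal payoffs (K − S): max(-145.7, 0) = 0, max(-15.34, 0) = 0, max(49.83, 0) = 49.83, max(82.42, 0) = 82.42
Node uu (S = 186.2): continuation = e^(−0.07)·[0.5322·0.0000 + 0.4678·0.0000] = 0.0000; exercise value = 0.0000 ≤ continuation, so V_uu = 0.0000
Node ud (S = 93.1): continuation = e^(−0.07)·[0.5322·0.0000 + 0.4678·49.8300] = 21.7367; exercise value = 21.9000 > continuation, so V_ud = 21.9000 (exercise)
Node dd (S = 46.55): continuation = e^(−0.07)·[0.5322·49.8300 + 0.4678·82.4150] = 60.6753; exercise value = 68.4500 > continuation, so V_dd = 68.4500 (exercise)
Node u (S = 133): continuation = e^(−0.07)·[0.5322·0.0000 + 0.4678·21.9000] = 9.5531; exercise value = 0.0000 ≤ continuation, so V_u = 9.5531
Node d (S = 66.5): continuation = e^(−0.07)·[0.5322·21.9000 + 0.4678·68.4500] = 40.7253; exercise value = 48.5000 > continuation, so V_d = 48.5000 (exercise)
Node 0 (S = 95): continuation = e^(−0.07)·[0.5322·9.5531 + 0.4678·48.5000] = 25.8965; exercise value = 20.0000 ≤ continuation, so V_0 = 25.8965

$25.90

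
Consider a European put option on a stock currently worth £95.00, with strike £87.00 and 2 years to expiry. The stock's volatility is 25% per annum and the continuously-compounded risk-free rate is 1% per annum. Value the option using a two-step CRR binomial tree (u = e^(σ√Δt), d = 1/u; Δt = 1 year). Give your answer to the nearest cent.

CRR parameters: u = e^(σ√Δt) = e^(0.25·√1) = 1.2840, d = 1/u = 0.7788
Per-period rate: rΔt = 0.01·1 = 0.01, so R = e^0.01 = 1.0101
Risk-neutral probability p = (e^0.01 − 0.7788)/(1.2840 − 0.7788) = 0.2312/0.5052 = 0.4577
Terminal stock prices: S_uu = 156.6, S_ud = 95, S_dd = 57.62
Terminal payoffs (K − S): max(-69.63, 0) = 0, max(-8, 0) = 0, max(29.38, 0) = 29.38
Node u (S = 122): V_u = e^(−0.01)·[0.4577·0.0000 + 0.5423·0.0000] = 0.0000
Node d (S = 73.99): V_d = e^(−0.01)·[0.4577·0.0000 + 0.5423·29.3796] = 15.7736
Node 0 (S = 95): V_0 = e^(−0.01)·[0.4577·0.0000 + 0.5423·15.7736] = 8.4686

£8.47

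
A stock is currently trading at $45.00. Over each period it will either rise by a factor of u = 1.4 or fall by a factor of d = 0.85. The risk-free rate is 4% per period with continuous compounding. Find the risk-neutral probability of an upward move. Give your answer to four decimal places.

Risk-neutral probability p = (e^0.04 − 0.85)/(1.4 − 0.85) = 0.1908/0.5500 = 0.3469

p = 0.3469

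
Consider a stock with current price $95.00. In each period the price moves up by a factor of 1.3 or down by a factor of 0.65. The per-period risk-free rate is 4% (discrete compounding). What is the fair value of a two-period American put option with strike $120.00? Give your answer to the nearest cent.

$31.22

Risk-neutral probability p = (1 + 0.04 − 0.65)/(1.3 − 0.65) = 0.3900/0.6500 = 0.6000
Terminal stock prices: S_uu = 160.6, S_ud = 80.28, S_dd = 40.14
Terminal payoffs (K − S): max(-40.55, 0) = 0, max(39.72, 0) = 39.72, max(79.86, 0) = 79.86
Node u (S = 123.5): continuation = 1/1.04·[0.6000·0.0000 + 0.4000·39.7250] = 15.2788; exercise value = 0.0000 ≤ continuation, so V_u = 15.2788
Node d (S = 61.75): continuation = 1/1.04·[0.6000·39.7250 + 0.4000·79.8625] = 53.6346; exercise value = 58.2500 > continuation, so V_d = 58.2500 (exercise)
Node 0 (S = 95): continuation = 1/1.04·[0.6000·15.2788 + 0.4000·58.2500] = 31.2186; exercise value = 25.0000 ≤ continuation, so V_0 = 31.2186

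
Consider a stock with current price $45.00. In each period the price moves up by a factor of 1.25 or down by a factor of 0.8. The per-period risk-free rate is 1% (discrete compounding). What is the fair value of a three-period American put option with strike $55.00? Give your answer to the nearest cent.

Risk-neutral probability p = (1 + 0.01 − 0.8)/(1.25 − 0.8) = 0.2100/0.4500 = 0.4667
Terminal stock prices: S_uuu = 87.89, S_uud = 56.25, S_udd = 36, S_ddd = 23.04
Terminal payoffs (K − S): max(-32.89, 0) = 0, max(-1.25, 0) = 0, max(19, 0) = 19, max(31.96, 0) = 31.96
Node uu (S = 70.31): continuation = 1/1.01·[0.4667·0.0000 + 0.5333·0.0000] = 0.0000; exercise value = 0.0000 ≤ continuation, so V_uu = 0.0000
Node ud (S = 45): continuation = 1/1.01·[0.4667·0.0000 + 0.5333·19.0000] = 10.0330; exercise value = 10.0000 ≤ continuation, so V_ud = 10.0330
Node dd (S = 28.8): continuation = 1/1.01·[0.4667·19.0000 + 0.5333·31.9600] = 25.6554; exercise value = 26.2000 > continuation, so V_dd = 26.2000 (exercise)
Node u (S = 56.25): continuation = 1/1.01·[0.4667·0.0000 + 0.5333·10.0330] = 5.2980; exercise value = 0.0000 ≤ continuation, so V_u = 5.2980
Node d (S = 36): continuation = 1/1.01·[0.4667·10.0330 + 0.5333·26.2000] = 18.4707; exercise value = 19.0000 > continuation, so V_d = 19.0000 (exercise)
Node 0 (S = 45): continuation = 1/1.01·[0.4667·5.2980 + 0.5333·19.0000] = 12.4809; exercise value = 10.0000 ≤ continuation, so V_0 = 12.4809

$12.48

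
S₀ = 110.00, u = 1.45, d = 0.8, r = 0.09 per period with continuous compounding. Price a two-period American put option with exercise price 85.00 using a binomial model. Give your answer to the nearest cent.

Risk-neutral probability p = (e^0.09 − 0.8)/(1.45 − 0.8) = 0.2942/0.6500 = 0.4526
Terminal stock prices: S_uu = 231.3, S_ud = 127.6, S_dd = 70.4
Terminal payoffs (K − S): max(-146.3, 0) = 0, max(-42.6, 0) = 0, max(14.6, 0) = 14.6
Node u (S = 159.5): continuation = e^(−0.09)·[0.4526·0.0000 + 0.5474·0.0000] = 0.0000; exercise value = 0.0000 ≤ continuation, so V_u = 0.0000
Node d (S = 88): continuation = e^(−0.09)·[0.4526·0.0000 + 0.5474·14.6000] = 7.3045; exercise value = 0.0000 ≤ continuation, so V_d = 7.3045
Node 0 (S = 110): continuation = e^(−0.09)·[0.4526·0.0000 + 0.5474·7.3045] = 3.6545; exercise value = 0.0000 ≤ continuation, so V_0 = 3.6545

3.65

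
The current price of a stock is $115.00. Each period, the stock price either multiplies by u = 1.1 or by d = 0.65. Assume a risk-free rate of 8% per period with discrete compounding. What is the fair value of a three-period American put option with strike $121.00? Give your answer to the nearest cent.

$6.00

Risk-neutral probability p = (1 + 0.08 − 0.65)/(1.1 − 0.65) = 0.4300/0.4500 = 0.9556
Terminal stock prices: S_uuu = 153.1, S_uud = 90.45, S_udd = 53.45, S_ddd = 31.58
Terminal payoffs (K − S): max(-32.07, 0) = 0, max(30.55, 0) = 30.55, max(67.55, 0) = 67.55, max(89.42, 0) = 89.42
Node uu (S = 139.2): continuation = 1/1.08·[0.9556·0.0000 + 0.0444·30.5525] = 1.2573; exercise value = 0.0000 ≤ continuation, so V_uu = 1.2573
Node ud (S = 82.23): continuation = 1/1.08·[0.9556·30.5525 + 0.0444·67.5537] = 29.8120; exercise value = 38.7750 > continuation, so V_ud = 38.7750 (exercise)
Node dd (S = 48.59): continuation = 1/1.08·[0.9556·67.5537 + 0.0444·89.4181] = 63.4495; exercise value = 72.4125 > continuation, so V_dd = 72.4125 (exercise)
Node u (S = 126.5): continuation = 1/1.08·[0.9556·1.2573 + 0.0444·38.7750] = 2.7081; exercise value = 0.0000 ≤ continuation, so V_u = 2.7081
Node d (S = 74.75): continuation = 1/1.08·[0.9556·38.7750 + 0.0444·72.4125] = 37.2870; exercise value = 46.2500 > continuation, so V_d = 46.2500 (exercise)
Node 0 (S = 115): continuation = 1/1.08·[0.9556·2.7081 + 0.0444·46.2500] = 4.2994; exercise value = 6.0000 > continuation, so V_0 = 6.0000 (exercise)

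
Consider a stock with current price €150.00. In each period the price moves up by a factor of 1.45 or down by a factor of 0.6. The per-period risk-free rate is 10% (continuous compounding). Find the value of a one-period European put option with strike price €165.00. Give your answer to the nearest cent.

Risk-neutral probability p = (e^0.1 − 0.6)/(1.45 − 0.6) = 0.5052/0.8500 = 0.5943
Terminal stock prices: S_u = 217.5, S_d = 90
Terminal payoffs (K − S): max(-52.5, 0) = 0, max(75, 0) = 75
Node 0 (S = 150): V_0 = e^(−0.1)·[0.5943·0.0000 + 0.4057·75.0000] = 27.5307

€27.53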